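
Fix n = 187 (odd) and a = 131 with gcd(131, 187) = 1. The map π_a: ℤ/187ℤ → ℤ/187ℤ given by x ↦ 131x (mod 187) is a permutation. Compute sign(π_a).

+1

Start at x=1: 1 → 131 → 144 → 164 → 166 → 54 → 155 → … (one orbit).
Cycle type of π: 16×11 + 2×5 + 1; total 17 cycles.
sign(π) = (−1)^{n − #cycles} = (−1)^{187−17} = (−1)^170 = +1.
Check: (131/187) = +1 by Zolotarev.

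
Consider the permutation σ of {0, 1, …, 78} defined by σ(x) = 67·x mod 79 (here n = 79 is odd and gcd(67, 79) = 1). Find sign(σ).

Start at x=1: 1 → 67 → 65 → 10 → 38 → 18 → 21 → … (one orbit).
Cycle lengths of π_67 on ℤ/79ℤ: [13, 13, 13, 13, 13, 13, 1]; 7 cycles in total.
Σ(ℓ_i−1) = 79−7 = 72; sign = (−1)^72 = +1.

+1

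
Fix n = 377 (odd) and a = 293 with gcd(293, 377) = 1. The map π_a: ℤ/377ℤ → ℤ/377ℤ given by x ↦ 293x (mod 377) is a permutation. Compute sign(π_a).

+1

Start at x=206: 206 → 38 → 201 → 81 → 359 → 4 → 41 → … (one orbit).
Cycle type of π: 84×4 + 28 + 12 + 1; total 7 cycles.
With 7 cycles on 377 points, sign = (−1)^{377−7} = +1.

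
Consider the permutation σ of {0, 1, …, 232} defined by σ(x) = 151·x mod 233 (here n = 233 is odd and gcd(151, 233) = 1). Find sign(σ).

Start at x=91: 91 → 227 → 26 → 198 → 74 → 223 → 121 → … (one orbit).
π_151 has 2 disjoint cycles with lengths [232, 1] on {0,…,232}.
With 2 cycles on 233 points, sign = (−1)^{233−2} = -1.

-1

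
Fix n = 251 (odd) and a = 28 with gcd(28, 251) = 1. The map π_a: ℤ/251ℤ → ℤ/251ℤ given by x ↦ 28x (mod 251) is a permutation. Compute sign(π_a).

Start at x=60: 60 → 174 → 103 → 123 → 181 → 48 → 89 → … (one orbit).
Cycle type of π: 125×2 + 1; total 3 cycles.
3 cycles on 251: each ℓ→(−1)^(ℓ−1), product (−1)^248 = +1.
Check: (28/251) = +1 by Zolotarev.

+1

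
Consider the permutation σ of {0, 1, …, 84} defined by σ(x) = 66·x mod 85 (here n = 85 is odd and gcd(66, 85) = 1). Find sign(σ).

Orbit of 1 under x↦66x: [1, 66, 21, 26, 16, 36, 81]… (length divides ord_85(66)).
The orbit structure of x ↦ 66x mod 85: 15 orbits of sizes [8, 8, 8, 8, 8, 8, 8, 8, 8, 8, 1, 1, 1, 1, 1].
n − c = 85 − 15 = 70; sign = (−1)^70 = +1.
Via Zolotarev, sign(π_{66}) = (66|85) = +1.

+1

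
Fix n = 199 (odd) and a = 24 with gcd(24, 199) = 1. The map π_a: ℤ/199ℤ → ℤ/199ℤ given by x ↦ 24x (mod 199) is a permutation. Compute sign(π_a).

Trace 106: π^k(106) = [106, 156, 162, 107, 180, 141, 1] for k=0..6.
12 cycles of lengths [18, 18, 18, 18, 18, 18, 18, 18, 18, 18, 18, 1].
n − c = 199 − 12 = 187; sign = (−1)^187 = -1.
Via Zolotarev, sign(π_{24}) = (24|199) = -1.

-1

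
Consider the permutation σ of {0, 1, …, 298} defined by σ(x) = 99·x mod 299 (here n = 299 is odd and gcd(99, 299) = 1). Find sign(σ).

+1

Orbit of 281 under x↦99x: [281, 12, 291, 105, 229, 246, 135]… (length divides ord_299(99)).
Cycle lengths of π_99 on ℤ/299ℤ: [44, 44, 44, 44, 44, 44, 22, 4, 4, 4, 1]; 11 cycles in total.
With 11 cycles on 299 points, sign = (−1)^{299−11} = +1.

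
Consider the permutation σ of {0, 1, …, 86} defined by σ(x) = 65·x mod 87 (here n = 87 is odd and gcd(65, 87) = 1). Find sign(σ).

Trace 74: π^k(74) = [74, 25, 59, 7, 20, 82, 23] for k=0..6.
π_65 has 10 disjoint cycles with lengths [14, 14, 14, 14, 7, 7, 7, 7, 2, 1] on {0,…,86}.
87 − 10 = 77 transpositions; sign(π) = (−1)^77 = -1.
(65|87)_J = -1 (Zolotarev's lemma cross-check).

-1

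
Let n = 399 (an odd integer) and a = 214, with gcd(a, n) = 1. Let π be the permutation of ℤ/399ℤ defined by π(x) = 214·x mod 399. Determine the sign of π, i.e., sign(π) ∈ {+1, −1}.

+1

Start at x=1: 1 → 214 → 310 → 106 → 340 → 142 → 64 → … (one orbit).
π_214 has 51 disjoint cycles with lengths [9, 9, 9, 9, 9, 9, 9, 9, 9, 9, 9, 9, 9, 9, 9, 9, 9, 9, 9, 9, 9, 9, 9, 9, 9, 9, 9, 9, 9, 9, 9, 9, 9, 9, 9, 9, 9, 9, 9, 9, 9, 9, 3, 3, 3, 3, 3, 3, 1, 1, 1] on {0,…,398}.
With 51 cycles on 399 points, sign = (−1)^{399−51} = +1.
Via Zolotarev, sign(π_{214}) = (214|399) = +1.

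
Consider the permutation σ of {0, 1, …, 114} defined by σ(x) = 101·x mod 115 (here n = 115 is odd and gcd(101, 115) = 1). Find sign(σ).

Trace 31: π^k(31) = [31, 26, 96, 36, 71, 41, 1] for k=0..6.
Cycle type of π: 11×10 + 1×5; total 15 cycles.
With 15 cycles on 115 points, sign = (−1)^{115−15} = +1.

+1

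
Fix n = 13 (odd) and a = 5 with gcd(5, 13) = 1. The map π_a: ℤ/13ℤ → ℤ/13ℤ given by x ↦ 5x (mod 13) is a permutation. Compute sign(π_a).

-1

Start at x=8: 8 → 1 → 5 → 12 → 8 (one orbit).
Cycle lengths of π_5 on ℤ/13ℤ: [4, 4, 4, 1]; 4 cycles in total.
n − c = 13 − 4 = 9; sign = (−1)^9 = -1.
Via Zolotarev, sign(π_{5}) = (5|13) = -1.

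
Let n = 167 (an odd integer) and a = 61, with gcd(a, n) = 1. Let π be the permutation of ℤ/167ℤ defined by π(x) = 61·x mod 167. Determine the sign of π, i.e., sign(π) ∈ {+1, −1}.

Trace 99: π^k(99) = [99, 27, 144, 100, 88, 24, 128] for k=0..6.
Cycle type of π: 83×2 + 1; total 3 cycles.
With 3 cycles on 167 points, sign = (−1)^{167−3} = +1.
(61|167)_J = +1 (Zolotarev's lemma cross-check).

+1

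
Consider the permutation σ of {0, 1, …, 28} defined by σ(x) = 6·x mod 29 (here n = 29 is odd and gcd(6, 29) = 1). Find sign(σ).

+1

Trace 16: π^k(16) = [16, 9, 25, 5, 1, 6, 7] for k=0..6.
Cycle lengths of π_6 on ℤ/29ℤ: [14, 14, 1]; 3 cycles in total.
29 − 3 = 26 transpositions; sign(π) = (−1)^26 = +1.
Zolotarev: (6|29) = +1, matching the cycle-count sign.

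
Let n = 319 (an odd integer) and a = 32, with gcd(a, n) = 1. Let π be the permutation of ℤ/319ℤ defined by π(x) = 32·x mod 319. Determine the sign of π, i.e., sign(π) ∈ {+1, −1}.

Trace 144: π^k(144) = [144, 142, 78, 263, 122, 76, 199] for k=0..6.
Cycle lengths of π_32 on ℤ/319ℤ: [28, 28, 28, 28, 28, 28, 28, 28, 28, 28, 28, 2, 2, 2, 2, 2, 1]; 17 cycles in total.
n − c = 319 − 17 = 302; sign = (−1)^302 = +1.

+1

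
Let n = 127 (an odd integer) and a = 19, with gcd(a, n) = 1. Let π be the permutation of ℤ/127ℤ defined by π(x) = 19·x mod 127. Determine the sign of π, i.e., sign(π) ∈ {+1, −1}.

Trace 107: π^k(107) = [107, 1, 19] for k=0..2.
Cycle type of π: 3×42 + 1; total 43 cycles.
43 cycles on 127: each ℓ→(−1)^(ℓ−1), product (−1)^84 = +1.
(19|127)_J = +1 (Zolotarev's lemma cross-check).

+1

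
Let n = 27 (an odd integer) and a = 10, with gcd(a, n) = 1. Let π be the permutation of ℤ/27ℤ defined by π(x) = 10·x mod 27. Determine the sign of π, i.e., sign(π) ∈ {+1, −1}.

Start at x=1: 1 → 10 → 19 → 1 (one orbit).
Cycle type of π: 3×6 + 1×9; total 15 cycles.
27 − 15 = 12 transpositions; sign(π) = (−1)^12 = +1.

+1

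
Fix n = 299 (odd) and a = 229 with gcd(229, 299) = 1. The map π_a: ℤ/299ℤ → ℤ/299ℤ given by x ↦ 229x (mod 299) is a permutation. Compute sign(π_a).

Start at x=1: 1 → 229 → 116 → 252 → 1 (one orbit).
π_229 has 81 disjoint cycles with lengths [4, 4, 4, 4, 4, 4, 4, 4, 4, 4, 4, 4, 4, 4, 4, 4, 4, 4, 4, 4, 4, 4, 4, 4, 4, 4, 4, 4, 4, 4, 4, 4, 4, 4, 4, 4, 4, 4, 4, 4, 4, 4, 4, 4, 4, 4, 4, 4, 4, 4, 4, 4, 4, 4, 4, 4, 4, 4, 4, 4, 4, 4, 4, 4, 4, 4, 4, 4, 4, 2, 2, 2, 2, 2, 2, 2, 2, 2, 2, 2, 1] on {0,…,298}.
81 cycles on 299: each ℓ→(−1)^(ℓ−1), product (−1)^218 = +1.

+1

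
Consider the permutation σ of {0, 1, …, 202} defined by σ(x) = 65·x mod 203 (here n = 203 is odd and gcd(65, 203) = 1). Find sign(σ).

Orbit of 78 under x↦65x: [78, 198, 81, 190, 170, 88, 36]… (length divides ord_203(65)).
π_65 has 15 disjoint cycles with lengths [21, 21, 21, 21, 21, 21, 21, 21, 7, 7, 7, 7, 3, 3, 1] on {0,…,202}.
Σ(ℓ_i−1) = 203−15 = 188; sign = (−1)^188 = +1.

+1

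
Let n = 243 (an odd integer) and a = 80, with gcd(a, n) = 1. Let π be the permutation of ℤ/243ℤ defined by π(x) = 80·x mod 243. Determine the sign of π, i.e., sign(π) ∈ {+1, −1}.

-1

Trace 163: π^k(163) = [163, 161, 1, 80, 82, 242] for k=0..5.
Decompose π into cycles: lengths [6, 6, 6, 6, 6, 6, 6, 6, 6, 6, 6, 6, 6, 6, 6, 6, 6, 6, 6, 6, 6, 6, 6, 6, 6, 6, 6, 2, 2, 2, 2, 2, 2, 2, 2, 2, 2, 2, 2, 2, 2, 2, 2, 2, 2, 2, 2, 2, 2, 2, 2, 2, 2, 2, 2, 2, 2, 2, 2, 2, 2, 2, 2, 2, 2, 2, 2, 1] (68 cycles, including the fixed point 0).
243 − 68 = 175 transpositions; sign(π) = (−1)^175 = -1.
(80|243)_J = -1 (Zolotarev's lemma cross-check).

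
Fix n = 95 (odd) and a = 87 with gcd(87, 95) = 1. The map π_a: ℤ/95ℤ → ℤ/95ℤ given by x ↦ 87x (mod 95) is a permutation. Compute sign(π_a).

Start at x=87: 87 → 64 → 58 → 11 → 7 → 39 → 68 → … (one orbit).
The orbit structure of x ↦ 87x mod 95: 14 orbits of sizes [12, 12, 12, 12, 12, 12, 4, 3, 3, 3, 3, 3, 3, 1].
n − c = 95 − 14 = 81; sign = (−1)^81 = -1.

-1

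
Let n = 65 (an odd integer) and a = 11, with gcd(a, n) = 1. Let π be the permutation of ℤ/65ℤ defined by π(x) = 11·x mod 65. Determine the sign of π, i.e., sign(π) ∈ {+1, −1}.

-1

Trace 56: π^k(56) = [56, 31, 16, 46, 51, 41, 61] for k=0..6.
The orbit structure of x ↦ 11x mod 65: 10 orbits of sizes [12, 12, 12, 12, 12, 1, 1, 1, 1, 1].
Σ(ℓ_i−1) = 65−10 = 55; sign = (−1)^55 = -1.
Check: (11/65) = -1 by Zolotarev.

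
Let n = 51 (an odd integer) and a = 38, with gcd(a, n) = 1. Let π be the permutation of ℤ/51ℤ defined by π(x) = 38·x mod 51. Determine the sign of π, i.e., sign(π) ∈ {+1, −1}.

-1

Orbit of 16 under x↦38x: [16, 47, 1, 38]… (length divides ord_51(38)).
The orbit structure of x ↦ 38x mod 51: 14 orbits of sizes [4, 4, 4, 4, 4, 4, 4, 4, 4, 4, 4, 4, 2, 1].
Σ(ℓ_i−1) = 51−14 = 37; sign = (−1)^37 = -1.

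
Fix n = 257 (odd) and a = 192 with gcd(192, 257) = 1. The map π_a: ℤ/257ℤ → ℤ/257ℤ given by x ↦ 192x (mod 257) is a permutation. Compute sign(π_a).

-1

Trace 15: π^k(15) = [15, 53, 153, 78, 70, 76, 200] for k=0..6.
Decompose π into cycles: lengths [256, 1] (2 cycles, including the fixed point 0).
257 − 2 = 255 transpositions; sign(π) = (−1)^255 = -1.
Check: (192/257) = -1 by Zolotarev.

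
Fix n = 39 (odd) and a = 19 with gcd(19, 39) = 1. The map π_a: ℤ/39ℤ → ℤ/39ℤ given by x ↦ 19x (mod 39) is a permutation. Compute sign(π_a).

-1

Trace 7: π^k(7) = [7, 16, 31, 4, 37, 1, 19] for k=0..6.
Cycle lengths of π_19 on ℤ/39ℤ: [12, 12, 12, 1, 1, 1]; 6 cycles in total.
6 cycles on 39: each ℓ→(−1)^(ℓ−1), product (−1)^33 = -1.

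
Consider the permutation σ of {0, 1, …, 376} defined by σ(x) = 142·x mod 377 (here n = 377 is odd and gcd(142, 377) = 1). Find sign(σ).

-1

Start at x=53: 53 → 363 → 274 → 77 → 1 → 142 → 183 → … (one orbit).
π_142 has 20 disjoint cycles with lengths [28, 28, 28, 28, 28, 28, 28, 28, 28, 28, 28, 28, 28, 2, 2, 2, 2, 2, 2, 1] on {0,…,376}.
20 cycles on 377: each ℓ→(−1)^(ℓ−1), product (−1)^357 = -1.
Via Zolotarev, sign(π_{142}) = (142|377) = -1.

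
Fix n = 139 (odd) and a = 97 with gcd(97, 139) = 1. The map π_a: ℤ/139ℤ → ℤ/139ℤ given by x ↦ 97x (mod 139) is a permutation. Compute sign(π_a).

-1

Orbit of 42 under x↦97x: [42, 43, 1, 97, 96, 138]… (length divides ord_139(97)).
24 cycles of lengths [6, 6, 6, 6, 6, 6, 6, 6, 6, 6, 6, 6, 6, 6, 6, 6, 6, 6, 6, 6, 6, 6, 6, 1].
24 cycles on 139: each ℓ→(−1)^(ℓ−1), product (−1)^115 = -1.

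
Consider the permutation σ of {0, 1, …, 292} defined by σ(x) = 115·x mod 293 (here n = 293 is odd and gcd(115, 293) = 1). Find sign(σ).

+1

Trace 256: π^k(256) = [256, 140, 278, 33, 279, 148, 26] for k=0..6.
The orbit structure of x ↦ 115x mod 293: 5 orbits of sizes [73, 73, 73, 73, 1].
Σ(ℓ_i−1) = 293−5 = 288; sign = (−1)^288 = +1.
Zolotarev: (115|293) = +1, matching the cycle-count sign.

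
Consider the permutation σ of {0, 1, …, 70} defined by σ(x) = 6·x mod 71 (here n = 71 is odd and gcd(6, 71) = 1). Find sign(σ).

+1

Orbit of 32 under x↦6x: [32, 50, 16, 25, 8, 48, 4]… (length divides ord_71(6)).
3 cycles of lengths [35, 35, 1].
3 cycles on 71: each ℓ→(−1)^(ℓ−1), product (−1)^68 = +1.
Zolotarev: (6|71) = +1, matching the cycle-count sign.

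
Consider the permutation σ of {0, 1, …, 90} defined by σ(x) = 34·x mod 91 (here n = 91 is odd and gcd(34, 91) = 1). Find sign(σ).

+1

Trace 1: π^k(1) = [1, 34, 64, 83] for k=0..3.
25 cycles of lengths [4, 4, 4, 4, 4, 4, 4, 4, 4, 4, 4, 4, 4, 4, 4, 4, 4, 4, 4, 4, 4, 2, 2, 2, 1].
91 − 25 = 66 transpositions; sign(π) = (−1)^66 = +1.
Check: (34/91) = +1 by Zolotarev.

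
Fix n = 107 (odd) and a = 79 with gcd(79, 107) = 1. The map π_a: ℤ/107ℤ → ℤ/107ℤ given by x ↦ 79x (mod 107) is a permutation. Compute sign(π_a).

Orbit of 105 under x↦79x: [105, 56, 37, 34, 11, 13, 64]… (length divides ord_107(79)).
π_79 has 3 disjoint cycles with lengths [53, 53, 1] on {0,…,106}.
With 3 cycles on 107 points, sign = (−1)^{107−3} = +1.

+1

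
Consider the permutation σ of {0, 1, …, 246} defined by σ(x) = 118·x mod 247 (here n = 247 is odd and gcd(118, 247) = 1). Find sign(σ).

+1

Start at x=118: 118 → 92 → 235 → 66 → 131 → 144 → 196 → … (one orbit).
The orbit structure of x ↦ 118x mod 247: 39 orbits of sizes [9, 9, 9, 9, 9, 9, 9, 9, 9, 9, 9, 9, 9, 9, 9, 9, 9, 9, 9, 9, 9, 9, 9, 9, 9, 9, 1, 1, 1, 1, 1, 1, 1, 1, 1, 1, 1, 1, 1].
sign(π) = (−1)^{n − #cycles} = (−1)^{247−39} = (−1)^208 = +1.
Via Zolotarev, sign(π_{118}) = (118|247) = +1.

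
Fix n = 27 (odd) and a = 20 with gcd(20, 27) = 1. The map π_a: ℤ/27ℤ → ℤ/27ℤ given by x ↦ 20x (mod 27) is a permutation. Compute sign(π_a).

Start at x=4: 4 → 26 → 7 → 5 → 19 → 2 → 13 → … (one orbit).
Cycle type of π: 18 + 6 + 2 + 1; total 4 cycles.
Σ(ℓ_i−1) = 27−4 = 23; sign = (−1)^23 = -1.

-1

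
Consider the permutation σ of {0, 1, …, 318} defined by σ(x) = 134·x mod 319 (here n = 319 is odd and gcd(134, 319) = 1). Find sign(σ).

Orbit of 45 under x↦134x: [45, 288, 312, 19, 313, 153, 86]… (length divides ord_319(134)).
Decompose π into cycles: lengths [140, 140, 28, 10, 1] (5 cycles, including the fixed point 0).
319 − 5 = 314 transpositions; sign(π) = (−1)^314 = +1.
The Jacobi symbol (134|319) = +1 (Zolotarev) agrees.

+1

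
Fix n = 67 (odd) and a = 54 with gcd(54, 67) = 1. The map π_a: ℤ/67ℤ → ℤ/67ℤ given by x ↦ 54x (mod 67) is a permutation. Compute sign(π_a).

+1

Orbit of 65 under x↦54x: [65, 26, 64, 39, 29, 25, 10]… (length divides ord_67(54)).
Cycle lengths of π_54 on ℤ/67ℤ: [33, 33, 1]; 3 cycles in total.
With 3 cycles on 67 points, sign = (−1)^{67−3} = +1.
Via Zolotarev, sign(π_{54}) = (54|67) = +1.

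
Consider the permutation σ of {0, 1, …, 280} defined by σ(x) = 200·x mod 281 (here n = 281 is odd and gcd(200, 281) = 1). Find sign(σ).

Trace 59: π^k(59) = [59, 279, 162, 85, 140, 181, 232] for k=0..6.
Cycle lengths of π_200 on ℤ/281ℤ: [35, 35, 35, 35, 35, 35, 35, 35, 1]; 9 cycles in total.
281 − 9 = 272 transpositions; sign(π) = (−1)^272 = +1.
The Jacobi symbol (200|281) = +1 (Zolotarev) agrees.

+1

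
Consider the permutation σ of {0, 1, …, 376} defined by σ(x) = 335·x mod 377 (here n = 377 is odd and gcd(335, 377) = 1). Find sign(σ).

Start at x=139: 139 → 194 → 146 → 277 → 53 → 36 → 373 → … (one orbit).
Cycle type of π: 42×8 + 7×4 + 6×2 + 1; total 15 cycles.
n − c = 377 − 15 = 362; sign = (−1)^362 = +1.
Check: (335/377) = +1 by Zolotarev.

+1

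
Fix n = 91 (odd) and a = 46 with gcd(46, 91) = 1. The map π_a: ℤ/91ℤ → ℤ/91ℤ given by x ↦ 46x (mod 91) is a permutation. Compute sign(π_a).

Trace 64: π^k(64) = [64, 32, 16, 8, 4, 2, 1] for k=0..6.
The orbit structure of x ↦ 46x mod 91: 10 orbits of sizes [12, 12, 12, 12, 12, 12, 12, 3, 3, 1].
n − c = 91 − 10 = 81; sign = (−1)^81 = -1.
Zolotarev: (46|91) = -1, matching the cycle-count sign.

-1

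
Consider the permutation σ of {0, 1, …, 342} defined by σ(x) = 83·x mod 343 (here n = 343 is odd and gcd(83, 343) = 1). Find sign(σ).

-1

Orbit of 27 under x↦83x: [27, 183, 97, 162, 69, 239, 286]… (length divides ord_343(83)).
Cycle type of π: 98×3 + 14×3 + 2×3 + 1; total 10 cycles.
n − c = 343 − 10 = 333; sign = (−1)^333 = -1.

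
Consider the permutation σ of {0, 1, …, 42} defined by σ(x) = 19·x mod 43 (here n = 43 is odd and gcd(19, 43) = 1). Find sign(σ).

Trace 7: π^k(7) = [7, 4, 33, 25, 2, 38, 34] for k=0..6.
π_19 has 2 disjoint cycles with lengths [42, 1] on {0,…,42}.
n − c = 43 − 2 = 41; sign = (−1)^41 = -1.
Check: (19/43) = -1 by Zolotarev.

-1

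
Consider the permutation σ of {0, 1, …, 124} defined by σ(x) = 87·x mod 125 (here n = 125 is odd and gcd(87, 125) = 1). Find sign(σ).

-1

Orbit of 121 under x↦87x: [121, 27, 99, 113, 81, 47, 89]… (length divides ord_125(87)).
4 cycles of lengths [100, 20, 4, 1].
n − c = 125 − 4 = 121; sign = (−1)^121 = -1.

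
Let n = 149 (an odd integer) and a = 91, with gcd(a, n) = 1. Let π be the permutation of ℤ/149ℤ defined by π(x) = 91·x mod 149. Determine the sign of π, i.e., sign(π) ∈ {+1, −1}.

-1

Trace 115: π^k(115) = [115, 35, 56, 30, 48, 47, 105] for k=0..6.
Cycle type of π: 148 + 1; total 2 cycles.
n − c = 149 − 2 = 147; sign = (−1)^147 = -1.
Check: (91/149) = -1 by Zolotarev.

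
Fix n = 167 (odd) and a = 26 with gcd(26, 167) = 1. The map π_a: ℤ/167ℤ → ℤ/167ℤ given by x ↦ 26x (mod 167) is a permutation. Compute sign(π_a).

Orbit of 57 under x↦26x: [57, 146, 122, 166, 141, 159, 126]… (length divides ord_167(26)).
Cycle type of π: 166 + 1; total 2 cycles.
Σ(ℓ_i−1) = 167−2 = 165; sign = (−1)^165 = -1.

-1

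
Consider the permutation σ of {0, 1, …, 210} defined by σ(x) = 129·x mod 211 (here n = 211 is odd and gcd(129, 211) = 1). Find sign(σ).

-1

Orbit of 186 under x↦129x: [186, 151, 67, 203, 23, 13, 200]… (length divides ord_211(129)).
Decompose π into cycles: lengths [70, 70, 70, 1] (4 cycles, including the fixed point 0).
211 − 4 = 207 transpositions; sign(π) = (−1)^207 = -1.
Check: (129/211) = -1 by Zolotarev.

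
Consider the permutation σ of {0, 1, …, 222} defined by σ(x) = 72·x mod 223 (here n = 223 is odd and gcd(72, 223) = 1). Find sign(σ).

+1

Trace 188: π^k(188) = [188, 156, 82, 106, 50, 32, 74] for k=0..6.
Cycle lengths of π_72 on ℤ/223ℤ: [111, 111, 1]; 3 cycles in total.
sign(π) = (−1)^{n − #cycles} = (−1)^{223−3} = (−1)^220 = +1.
Check: (72/223) = +1 by Zolotarev.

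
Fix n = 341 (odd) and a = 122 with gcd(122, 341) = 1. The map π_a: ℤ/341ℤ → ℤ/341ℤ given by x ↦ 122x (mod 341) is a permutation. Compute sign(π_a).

-1

Start at x=287: 287 → 232 → 1 → 122 → 221 → 23 → 78 → … (one orbit).
Cycle lengths of π_122 on ℤ/341ℤ: [10, 10, 10, 10, 10, 10, 10, 10, 10, 10, 10, 10, 10, 10, 10, 10, 10, 10, 10, 10, 10, 10, 10, 10, 10, 10, 10, 10, 10, 10, 10, 10, 10, 1, 1, 1, 1, 1, 1, 1, 1, 1, 1, 1]; 44 cycles in total.
341 − 44 = 297 transpositions; sign(π) = (−1)^297 = -1.
(122|341)_J = -1 (Zolotarev's lemma cross-check).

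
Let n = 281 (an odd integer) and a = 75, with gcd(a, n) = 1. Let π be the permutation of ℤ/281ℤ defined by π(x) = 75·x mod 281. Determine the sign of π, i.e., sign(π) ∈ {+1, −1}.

-1

Trace 109: π^k(109) = [109, 26, 264, 130, 196, 88, 137] for k=0..6.
2 cycles of lengths [280, 1].
With 2 cycles on 281 points, sign = (−1)^{281−2} = -1.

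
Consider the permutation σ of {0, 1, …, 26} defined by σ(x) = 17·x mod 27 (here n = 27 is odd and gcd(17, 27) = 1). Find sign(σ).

Orbit of 10 under x↦17x: [10, 8, 1, 17, 19, 26]… (length divides ord_27(17)).
The orbit structure of x ↦ 17x mod 27: 8 orbits of sizes [6, 6, 6, 2, 2, 2, 2, 1].
8 cycles on 27: each ℓ→(−1)^(ℓ−1), product (−1)^19 = -1.

-1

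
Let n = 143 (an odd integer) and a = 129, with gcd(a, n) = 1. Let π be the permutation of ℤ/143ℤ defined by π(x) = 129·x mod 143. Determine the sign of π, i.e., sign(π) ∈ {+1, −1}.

-1

Orbit of 116 under x↦129x: [116, 92, 142, 14, 90, 27, 51]… (length divides ord_143(129)).
Decompose π into cycles: lengths [10, 10, 10, 10, 10, 10, 10, 10, 10, 10, 10, 10, 10, 2, 2, 2, 2, 2, 2, 1] (20 cycles, including the fixed point 0).
143 − 20 = 123 transpositions; sign(π) = (−1)^123 = -1.
The Jacobi symbol (129|143) = -1 (Zolotarev) agrees.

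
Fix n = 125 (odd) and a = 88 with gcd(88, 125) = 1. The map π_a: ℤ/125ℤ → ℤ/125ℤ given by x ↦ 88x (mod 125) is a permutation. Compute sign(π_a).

-1

Orbit of 32 under x↦88x: [32, 66, 58, 104, 27, 1, 88]… (length divides ord_125(88)).
π_88 has 4 disjoint cycles with lengths [100, 20, 4, 1] on {0,…,124}.
Σ(ℓ_i−1) = 125−4 = 121; sign = (−1)^121 = -1.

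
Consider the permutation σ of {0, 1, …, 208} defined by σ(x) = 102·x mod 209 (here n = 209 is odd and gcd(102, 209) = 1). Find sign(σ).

Orbit of 201 under x↦102x: [201, 20, 159, 125, 1, 102, 163]… (length divides ord_209(102)).
The orbit structure of x ↦ 102x mod 209: 21 orbits of sizes [15, 15, 15, 15, 15, 15, 15, 15, 15, 15, 15, 15, 5, 5, 3, 3, 3, 3, 3, 3, 1].
With 21 cycles on 209 points, sign = (−1)^{209−21} = +1.
The Jacobi symbol (102|209) = +1 (Zolotarev) agrees.

+1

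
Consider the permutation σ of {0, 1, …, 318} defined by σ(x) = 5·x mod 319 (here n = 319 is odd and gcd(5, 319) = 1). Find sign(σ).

Start at x=93: 93 → 146 → 92 → 141 → 67 → 16 → 80 → … (one orbit).
The orbit structure of x ↦ 5x mod 319: 9 orbits of sizes [70, 70, 70, 70, 14, 14, 5, 5, 1].
sign(π) = (−1)^{n − #cycles} = (−1)^{319−9} = (−1)^310 = +1.
Zolotarev: (5|319) = +1, matching the cycle-count sign.

+1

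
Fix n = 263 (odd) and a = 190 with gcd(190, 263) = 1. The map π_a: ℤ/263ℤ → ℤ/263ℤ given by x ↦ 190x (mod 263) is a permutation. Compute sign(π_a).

Orbit of 162 under x↦190x: [162, 9, 132, 95, 166, 243, 145]… (length divides ord_263(190)).
π_190 has 3 disjoint cycles with lengths [131, 131, 1] on {0,…,262}.
Σ(ℓ_i−1) = 263−3 = 260; sign = (−1)^260 = +1.

+1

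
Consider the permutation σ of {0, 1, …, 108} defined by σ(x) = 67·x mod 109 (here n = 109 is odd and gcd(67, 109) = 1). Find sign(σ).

-1

Start at x=78: 78 → 103 → 34 → 98 → 26 → 107 → 84 → … (one orbit).
2 cycles of lengths [108, 1].
2 cycles on 109: each ℓ→(−1)^(ℓ−1), product (−1)^107 = -1.
(67|109)_J = -1 (Zolotarev's lemma cross-check).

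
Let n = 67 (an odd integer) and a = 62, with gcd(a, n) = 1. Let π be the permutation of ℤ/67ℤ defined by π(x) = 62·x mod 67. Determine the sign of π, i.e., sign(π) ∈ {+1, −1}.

+1

Start at x=9: 9 → 22 → 24 → 14 → 64 → 15 → 59 → … (one orbit).
Cycle type of π: 11×6 + 1; total 7 cycles.
sign(π) = (−1)^{n − #cycles} = (−1)^{67−7} = (−1)^60 = +1.
Zolotarev: (62|67) = +1, matching the cycle-count sign.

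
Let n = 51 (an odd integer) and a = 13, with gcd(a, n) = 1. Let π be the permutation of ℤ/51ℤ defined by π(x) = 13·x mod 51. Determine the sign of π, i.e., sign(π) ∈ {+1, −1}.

Start at x=16: 16 → 4 → 1 → 13 → 16 (one orbit).
15 cycles of lengths [4, 4, 4, 4, 4, 4, 4, 4, 4, 4, 4, 4, 1, 1, 1].
With 15 cycles on 51 points, sign = (−1)^{51−15} = +1.

+1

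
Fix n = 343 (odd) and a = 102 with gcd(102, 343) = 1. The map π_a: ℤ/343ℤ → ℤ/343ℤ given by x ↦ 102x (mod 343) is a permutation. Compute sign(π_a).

Trace 225: π^k(225) = [225, 312, 268, 239, 25, 149, 106] for k=0..6.
Cycle lengths of π_102 on ℤ/343ℤ: [147, 147, 21, 21, 3, 3, 1]; 7 cycles in total.
7 cycles on 343: each ℓ→(−1)^(ℓ−1), product (−1)^336 = +1.

+1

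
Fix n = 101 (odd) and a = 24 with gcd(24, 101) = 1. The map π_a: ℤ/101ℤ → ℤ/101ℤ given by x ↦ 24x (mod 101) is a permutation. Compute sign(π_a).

+1

Start at x=95: 95 → 58 → 79 → 78 → 54 → 84 → 97 → … (one orbit).
π_24 has 5 disjoint cycles with lengths [25, 25, 25, 25, 1] on {0,…,100}.
101 − 5 = 96 transpositions; sign(π) = (−1)^96 = +1.
(24|101)_J = +1 (Zolotarev's lemma cross-check).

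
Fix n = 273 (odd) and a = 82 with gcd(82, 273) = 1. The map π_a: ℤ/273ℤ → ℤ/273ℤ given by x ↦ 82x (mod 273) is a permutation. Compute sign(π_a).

Trace 181: π^k(181) = [181, 100, 10, 1, 82, 172] for k=0..5.
Cycle lengths of π_82 on ℤ/273ℤ: [6, 6, 6, 6, 6, 6, 6, 6, 6, 6, 6, 6, 6, 6, 6, 6, 6, 6, 6, 6, 6, 6, 6, 6, 6, 6, 6, 6, 6, 6, 6, 6, 6, 6, 6, 6, 6, 6, 6, 6, 6, 6, 6, 6, 6, 1, 1, 1]; 48 cycles in total.
With 48 cycles on 273 points, sign = (−1)^{273−48} = -1.

-1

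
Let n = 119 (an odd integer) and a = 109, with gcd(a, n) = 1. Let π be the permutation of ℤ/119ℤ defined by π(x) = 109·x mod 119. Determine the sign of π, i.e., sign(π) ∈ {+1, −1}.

-1

Orbit of 92 under x↦109x: [92, 32, 37, 106, 11, 9, 29]… (length divides ord_119(109)).
Cycle type of π: 48×2 + 16 + 3×2 + 1; total 6 cycles.
Σ(ℓ_i−1) = 119−6 = 113; sign = (−1)^113 = -1.
The Jacobi symbol (109|119) = -1 (Zolotarev) agrees.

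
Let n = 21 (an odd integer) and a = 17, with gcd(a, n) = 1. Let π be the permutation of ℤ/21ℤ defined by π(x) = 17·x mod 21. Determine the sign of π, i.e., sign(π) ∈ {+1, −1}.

+1

Start at x=17: 17 → 16 → 20 → 4 → 5 → 1 → 17 (one orbit).
Decompose π into cycles: lengths [6, 6, 6, 2, 1] (5 cycles, including the fixed point 0).
Σ(ℓ_i−1) = 21−5 = 16; sign = (−1)^16 = +1.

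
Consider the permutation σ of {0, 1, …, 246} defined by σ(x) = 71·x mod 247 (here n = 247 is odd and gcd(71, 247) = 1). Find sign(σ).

Orbit of 23 under x↦71x: [23, 151, 100, 184, 220, 59, 237]… (length divides ord_247(71)).
9 cycles of lengths [36, 36, 36, 36, 36, 36, 18, 12, 1].
9 cycles on 247: each ℓ→(−1)^(ℓ−1), product (−1)^238 = +1.
(71|247)_J = +1 (Zolotarev's lemma cross-check).

+1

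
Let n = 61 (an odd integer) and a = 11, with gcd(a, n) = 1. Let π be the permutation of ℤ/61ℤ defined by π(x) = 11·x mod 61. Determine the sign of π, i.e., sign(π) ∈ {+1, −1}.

-1

Start at x=1: 1 → 11 → 60 → 50 → 1 (one orbit).
Decompose π into cycles: lengths [4, 4, 4, 4, 4, 4, 4, 4, 4, 4, 4, 4, 4, 4, 4, 1] (16 cycles, including the fixed point 0).
sign(π) = (−1)^{n − #cycles} = (−1)^{61−16} = (−1)^45 = -1.
Via Zolotarev, sign(π_{11}) = (11|61) = -1.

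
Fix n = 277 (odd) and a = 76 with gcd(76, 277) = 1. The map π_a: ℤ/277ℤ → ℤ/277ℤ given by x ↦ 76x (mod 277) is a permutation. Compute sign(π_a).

+1

Orbit of 261 under x↦76x: [261, 169, 102, 273, 250, 164, 276]… (length divides ord_277(76)).
Cycle lengths of π_76 on ℤ/277ℤ: [46, 46, 46, 46, 46, 46, 1]; 7 cycles in total.
7 cycles on 277: each ℓ→(−1)^(ℓ−1), product (−1)^270 = +1.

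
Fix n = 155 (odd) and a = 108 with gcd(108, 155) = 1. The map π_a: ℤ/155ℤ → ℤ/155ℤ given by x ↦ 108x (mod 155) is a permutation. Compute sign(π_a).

Orbit of 122 under x↦108x: [122, 1, 108, 39, 27, 126, 123]… (length divides ord_155(108)).
Cycle type of π: 20×6 + 10×3 + 4 + 1; total 11 cycles.
155 − 11 = 144 transpositions; sign(π) = (−1)^144 = +1.

+1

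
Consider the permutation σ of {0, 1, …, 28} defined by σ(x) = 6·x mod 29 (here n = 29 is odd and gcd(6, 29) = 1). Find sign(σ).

Orbit of 28 under x↦6x: [28, 23, 22, 16, 9, 25, 5]… (length divides ord_29(6)).
3 cycles of lengths [14, 14, 1].
sign(π) = (−1)^{n − #cycles} = (−1)^{29−3} = (−1)^26 = +1.

+1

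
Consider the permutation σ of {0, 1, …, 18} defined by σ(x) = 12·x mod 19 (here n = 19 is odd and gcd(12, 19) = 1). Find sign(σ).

-1

Start at x=12: 12 → 11 → 18 → 7 → 8 → 1 → 12 (one orbit).
π_12 has 4 disjoint cycles with lengths [6, 6, 6, 1] on {0,…,18}.
n − c = 19 − 4 = 15; sign = (−1)^15 = -1.
(12|19)_J = -1 (Zolotarev's lemma cross-check).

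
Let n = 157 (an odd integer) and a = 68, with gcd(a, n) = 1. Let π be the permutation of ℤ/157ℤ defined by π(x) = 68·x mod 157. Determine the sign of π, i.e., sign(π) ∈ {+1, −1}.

+1

Trace 1: π^k(1) = [1, 68, 71, 118, 17, 57, 108] for k=0..6.
Cycle lengths of π_68 on ℤ/157ℤ: [78, 78, 1]; 3 cycles in total.
sign(π) = (−1)^{n − #cycles} = (−1)^{157−3} = (−1)^154 = +1.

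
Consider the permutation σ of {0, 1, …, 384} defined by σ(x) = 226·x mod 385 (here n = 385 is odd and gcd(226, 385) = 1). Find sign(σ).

-1

Trace 326: π^k(326) = [326, 141, 296, 291, 316, 191, 46] for k=0..6.
Cycle lengths of π_226 on ℤ/385ℤ: [30, 30, 30, 30, 30, 30, 30, 30, 30, 30, 10, 10, 10, 10, 10, 3, 3, 3, 3, 3, 3, 3, 3, 3, 3, 1, 1, 1, 1, 1]; 30 cycles in total.
385 − 30 = 355 transpositions; sign(π) = (−1)^355 = -1.
Check: (226/385) = -1 by Zolotarev.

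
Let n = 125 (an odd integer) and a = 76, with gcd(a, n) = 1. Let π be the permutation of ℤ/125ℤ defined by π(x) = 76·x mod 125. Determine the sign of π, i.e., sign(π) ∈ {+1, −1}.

Start at x=51: 51 → 1 → 76 → 26 → 101 → 51 (one orbit).
The orbit structure of x ↦ 76x mod 125: 45 orbits of sizes [5, 5, 5, 5, 5, 5, 5, 5, 5, 5, 5, 5, 5, 5, 5, 5, 5, 5, 5, 5, 1, 1, 1, 1, 1, 1, 1, 1, 1, 1, 1, 1, 1, 1, 1, 1, 1, 1, 1, 1, 1, 1, 1, 1, 1].
n − c = 125 − 45 = 80; sign = (−1)^80 = +1.

+1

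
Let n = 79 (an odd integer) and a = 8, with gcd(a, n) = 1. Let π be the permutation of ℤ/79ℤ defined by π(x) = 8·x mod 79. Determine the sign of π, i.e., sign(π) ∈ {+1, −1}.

+1

Trace 64: π^k(64) = [64, 38, 67, 62, 22, 18, 65] for k=0..6.
The orbit structure of x ↦ 8x mod 79: 7 orbits of sizes [13, 13, 13, 13, 13, 13, 1].
7 cycles on 79: each ℓ→(−1)^(ℓ−1), product (−1)^72 = +1.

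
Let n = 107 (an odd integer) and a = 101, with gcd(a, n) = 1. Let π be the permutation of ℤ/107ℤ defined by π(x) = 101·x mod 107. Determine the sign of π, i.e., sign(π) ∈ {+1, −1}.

Orbit of 62 under x↦101x: [62, 56, 92, 90, 102, 30, 34]… (length divides ord_107(101)).
The orbit structure of x ↦ 101x mod 107: 3 orbits of sizes [53, 53, 1].
With 3 cycles on 107 points, sign = (−1)^{107−3} = +1.
Zolotarev: (101|107) = +1, matching the cycle-count sign.

+1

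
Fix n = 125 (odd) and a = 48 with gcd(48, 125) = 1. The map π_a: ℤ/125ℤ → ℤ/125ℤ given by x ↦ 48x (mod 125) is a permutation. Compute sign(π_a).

-1

Start at x=89: 89 → 22 → 56 → 63 → 24 → 27 → 46 → … (one orbit).
Decompose π into cycles: lengths [100, 20, 4, 1] (4 cycles, including the fixed point 0).
sign(π) = (−1)^{n − #cycles} = (−1)^{125−4} = (−1)^121 = -1.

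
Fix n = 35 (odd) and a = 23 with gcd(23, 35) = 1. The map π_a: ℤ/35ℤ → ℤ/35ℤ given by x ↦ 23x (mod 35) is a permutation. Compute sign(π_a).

-1

Trace 2: π^k(2) = [2, 11, 8, 9, 32, 1, 23] for k=0..6.
The orbit structure of x ↦ 23x mod 35: 6 orbits of sizes [12, 12, 4, 3, 3, 1].
n − c = 35 − 6 = 29; sign = (−1)^29 = -1.
The Jacobi symbol (23|35) = -1 (Zolotarev) agrees.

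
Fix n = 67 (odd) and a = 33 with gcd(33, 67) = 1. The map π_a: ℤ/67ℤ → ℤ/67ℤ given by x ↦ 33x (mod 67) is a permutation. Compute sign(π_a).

Orbit of 21 under x↦33x: [21, 23, 22, 56, 39, 14, 60]… (length divides ord_67(33)).
Cycle type of π: 33×2 + 1; total 3 cycles.
sign(π) = (−1)^{n − #cycles} = (−1)^{67−3} = (−1)^64 = +1.

+1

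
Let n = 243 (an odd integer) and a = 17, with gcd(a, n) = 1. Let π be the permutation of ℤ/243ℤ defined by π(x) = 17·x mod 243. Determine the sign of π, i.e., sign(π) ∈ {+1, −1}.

-1

Start at x=170: 170 → 217 → 44 → 19 → 80 → 145 → 35 → … (one orbit).
Cycle lengths of π_17 on ℤ/243ℤ: [54, 54, 54, 18, 18, 18, 6, 6, 6, 2, 2, 2, 2, 1]; 14 cycles in total.
14 cycles on 243: each ℓ→(−1)^(ℓ−1), product (−1)^229 = -1.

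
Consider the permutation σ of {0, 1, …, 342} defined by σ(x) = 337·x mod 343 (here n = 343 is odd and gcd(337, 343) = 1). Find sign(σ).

+1

Trace 197: π^k(197) = [197, 190, 232, 323, 120, 309, 204] for k=0..6.
π_337 has 19 disjoint cycles with lengths [49, 49, 49, 49, 49, 49, 7, 7, 7, 7, 7, 7, 1, 1, 1, 1, 1, 1, 1] on {0,…,342}.
sign(π) = (−1)^{n − #cycles} = (−1)^{343−19} = (−1)^324 = +1.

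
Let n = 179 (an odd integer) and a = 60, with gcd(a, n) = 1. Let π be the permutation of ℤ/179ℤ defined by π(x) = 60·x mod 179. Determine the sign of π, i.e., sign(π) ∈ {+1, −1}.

Orbit of 3 under x↦60x: [3, 1, 60, 20, 126, 42, 14]… (length divides ord_179(60)).
π_60 has 3 disjoint cycles with lengths [89, 89, 1] on {0,…,178}.
sign(π) = (−1)^{n − #cycles} = (−1)^{179−3} = (−1)^176 = +1.
Zolotarev: (60|179) = +1, matching the cycle-count sign.

+1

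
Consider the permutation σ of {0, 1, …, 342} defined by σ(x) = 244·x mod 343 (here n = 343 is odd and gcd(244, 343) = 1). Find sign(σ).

Trace 295: π^k(295) = [295, 293, 148, 97, 1, 244, 197] for k=0..6.
Cycle type of π: 14×21 + 2×24 + 1; total 46 cycles.
Σ(ℓ_i−1) = 343−46 = 297; sign = (−1)^297 = -1.
Zolotarev: (244|343) = -1, matching the cycle-count sign.

-1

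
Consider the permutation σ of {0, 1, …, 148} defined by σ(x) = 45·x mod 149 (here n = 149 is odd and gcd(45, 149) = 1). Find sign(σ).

Orbit of 1 under x↦45x: [1, 45, 88, 86, 145, 118, 95]… (length divides ord_149(45)).
π_45 has 3 disjoint cycles with lengths [74, 74, 1] on {0,…,148}.
With 3 cycles on 149 points, sign = (−1)^{149−3} = +1.
Via Zolotarev, sign(π_{45}) = (45|149) = +1.

+1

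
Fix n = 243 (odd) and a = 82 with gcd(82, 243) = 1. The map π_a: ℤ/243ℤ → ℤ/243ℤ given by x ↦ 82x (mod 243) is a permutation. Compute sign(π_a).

+1

Trace 163: π^k(163) = [163, 1, 82] for k=0..2.
135 cycles of lengths [3, 3, 3, 3, 3, 3, 3, 3, 3, 3, 3, 3, 3, 3, 3, 3, 3, 3, 3, 3, 3, 3, 3, 3, 3, 3, 3, 3, 3, 3, 3, 3, 3, 3, 3, 3, 3, 3, 3, 3, 3, 3, 3, 3, 3, 3, 3, 3, 3, 3, 3, 3, 3, 3, 1, 1, 1, 1, 1, 1, 1, 1, 1, 1, 1, 1, 1, 1, 1, 1, 1, 1, 1, 1, 1, 1, 1, 1, 1, 1, 1, 1, 1, 1, 1, 1, 1, 1, 1, 1, 1, 1, 1, 1, 1, 1, 1, 1, 1, 1, 1, 1, 1, 1, 1, 1, 1, 1, 1, 1, 1, 1, 1, 1, 1, 1, 1, 1, 1, 1, 1, 1, 1, 1, 1, 1, 1, 1, 1, 1, 1, 1, 1, 1, 1].
243 − 135 = 108 transpositions; sign(π) = (−1)^108 = +1.
Via Zolotarev, sign(π_{82}) = (82|243) = +1.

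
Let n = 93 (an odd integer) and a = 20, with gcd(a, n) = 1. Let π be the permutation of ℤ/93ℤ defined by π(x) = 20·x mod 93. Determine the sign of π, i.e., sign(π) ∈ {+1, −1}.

Start at x=32: 32 → 82 → 59 → 64 → 71 → 25 → 35 → … (one orbit).
6 cycles of lengths [30, 30, 15, 15, 2, 1].
sign(π) = (−1)^{n − #cycles} = (−1)^{93−6} = (−1)^87 = -1.
(20|93)_J = -1 (Zolotarev's lemma cross-check).

-1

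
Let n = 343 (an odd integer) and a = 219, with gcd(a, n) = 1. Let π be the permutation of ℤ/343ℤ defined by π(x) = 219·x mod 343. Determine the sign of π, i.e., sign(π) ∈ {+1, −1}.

+1

Start at x=218: 218 → 65 → 172 → 281 → 142 → 228 → 197 → … (one orbit).
Decompose π into cycles: lengths [147, 147, 21, 21, 3, 3, 1] (7 cycles, including the fixed point 0).
343 − 7 = 336 transpositions; sign(π) = (−1)^336 = +1.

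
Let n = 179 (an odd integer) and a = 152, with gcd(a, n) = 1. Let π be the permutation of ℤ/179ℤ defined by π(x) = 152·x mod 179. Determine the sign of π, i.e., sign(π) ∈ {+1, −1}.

-1

Start at x=73: 73 → 177 → 54 → 153 → 165 → 20 → 176 → … (one orbit).
The orbit structure of x ↦ 152x mod 179: 2 orbits of sizes [178, 1].
Σ(ℓ_i−1) = 179−2 = 177; sign = (−1)^177 = -1.
(152|179)_J = -1 (Zolotarev's lemma cross-check).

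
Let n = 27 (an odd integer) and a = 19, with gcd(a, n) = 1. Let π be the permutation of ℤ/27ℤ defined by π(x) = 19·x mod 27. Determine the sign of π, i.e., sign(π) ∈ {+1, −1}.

+1

Start at x=1: 1 → 19 → 10 → 1 (one orbit).
π_19 has 15 disjoint cycles with lengths [3, 3, 3, 3, 3, 3, 1, 1, 1, 1, 1, 1, 1, 1, 1] on {0,…,26}.
With 15 cycles on 27 points, sign = (−1)^{27−15} = +1.
Check: (19/27) = +1 by Zolotarev.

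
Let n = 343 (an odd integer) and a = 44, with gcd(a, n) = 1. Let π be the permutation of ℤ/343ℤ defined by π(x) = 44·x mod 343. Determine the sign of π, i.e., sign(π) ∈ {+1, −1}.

+1

Orbit of 2 under x↦44x: [2, 88, 99, 240, 270, 218, 331]… (length divides ord_343(44)).
Decompose π into cycles: lengths [147, 147, 21, 21, 3, 3, 1] (7 cycles, including the fixed point 0).
n − c = 343 − 7 = 336; sign = (−1)^336 = +1.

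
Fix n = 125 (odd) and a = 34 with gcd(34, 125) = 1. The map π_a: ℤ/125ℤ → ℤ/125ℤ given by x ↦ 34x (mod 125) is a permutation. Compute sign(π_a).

Orbit of 121 under x↦34x: [121, 114, 1, 34, 31, 54, 86]… (length divides ord_125(34)).
The orbit structure of x ↦ 34x mod 125: 7 orbits of sizes [50, 50, 10, 10, 2, 2, 1].
sign(π) = (−1)^{n − #cycles} = (−1)^{125−7} = (−1)^118 = +1.
Check: (34/125) = +1 by Zolotarev.

+1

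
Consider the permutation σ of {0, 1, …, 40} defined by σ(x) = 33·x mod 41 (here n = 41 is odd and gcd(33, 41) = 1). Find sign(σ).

Orbit of 25 under x↦33x: [25, 5, 1, 33, 23, 21, 37]… (length divides ord_41(33)).
π_33 has 3 disjoint cycles with lengths [20, 20, 1] on {0,…,40}.
Σ(ℓ_i−1) = 41−3 = 38; sign = (−1)^38 = +1.
Via Zolotarev, sign(π_{33}) = (33|41) = +1.

+1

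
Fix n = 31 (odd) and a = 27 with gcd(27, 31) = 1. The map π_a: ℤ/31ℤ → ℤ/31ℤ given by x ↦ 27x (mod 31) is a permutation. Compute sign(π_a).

-1

Orbit of 15 under x↦27x: [15, 2, 23, 1, 27, 16, 29]… (length divides ord_31(27)).
Cycle type of π: 10×3 + 1; total 4 cycles.
sign(π) = (−1)^{n − #cycles} = (−1)^{31−4} = (−1)^27 = -1.
(27|31)_J = -1 (Zolotarev's lemma cross-check).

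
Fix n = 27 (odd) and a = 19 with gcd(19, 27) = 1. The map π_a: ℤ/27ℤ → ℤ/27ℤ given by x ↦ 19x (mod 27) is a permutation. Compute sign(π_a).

Trace 1: π^k(1) = [1, 19, 10] for k=0..2.
Cycle lengths of π_19 on ℤ/27ℤ: [3, 3, 3, 3, 3, 3, 1, 1, 1, 1, 1, 1, 1, 1, 1]; 15 cycles in total.
sign(π) = (−1)^{n − #cycles} = (−1)^{27−15} = (−1)^12 = +1.
Zolotarev: (19|27) = +1, matching the cycle-count sign.

+1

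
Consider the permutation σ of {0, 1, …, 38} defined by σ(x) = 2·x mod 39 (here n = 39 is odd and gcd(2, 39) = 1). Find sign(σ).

Start at x=16: 16 → 32 → 25 → 11 → 22 → 5 → 10 → … (one orbit).
Decompose π into cycles: lengths [12, 12, 12, 2, 1] (5 cycles, including the fixed point 0).
Σ(ℓ_i−1) = 39−5 = 34; sign = (−1)^34 = +1.

+1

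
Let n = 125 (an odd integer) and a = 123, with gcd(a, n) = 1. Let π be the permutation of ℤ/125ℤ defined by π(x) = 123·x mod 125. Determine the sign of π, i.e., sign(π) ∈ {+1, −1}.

-1

Trace 74: π^k(74) = [74, 102, 46, 33, 59, 7, 111] for k=0..6.
Cycle type of π: 100 + 20 + 4 + 1; total 4 cycles.
4 cycles on 125: each ℓ→(−1)^(ℓ−1), product (−1)^121 = -1.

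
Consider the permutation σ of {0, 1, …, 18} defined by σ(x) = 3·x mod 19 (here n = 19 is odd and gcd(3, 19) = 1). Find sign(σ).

Trace 18: π^k(18) = [18, 16, 10, 11, 14, 4, 12] for k=0..6.
2 cycles of lengths [18, 1].
2 cycles on 19: each ℓ→(−1)^(ℓ−1), product (−1)^17 = -1.

-1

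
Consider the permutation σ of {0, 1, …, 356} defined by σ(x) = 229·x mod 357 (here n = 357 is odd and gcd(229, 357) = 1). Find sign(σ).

Orbit of 67 under x↦229x: [67, 349, 310, 304, 1, 229, 319]… (length divides ord_357(229)).
24 cycles of lengths [24, 24, 24, 24, 24, 24, 24, 24, 24, 24, 24, 24, 8, 8, 8, 8, 8, 8, 6, 6, 6, 1, 1, 1].
357 − 24 = 333 transpositions; sign(π) = (−1)^333 = -1.

-1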